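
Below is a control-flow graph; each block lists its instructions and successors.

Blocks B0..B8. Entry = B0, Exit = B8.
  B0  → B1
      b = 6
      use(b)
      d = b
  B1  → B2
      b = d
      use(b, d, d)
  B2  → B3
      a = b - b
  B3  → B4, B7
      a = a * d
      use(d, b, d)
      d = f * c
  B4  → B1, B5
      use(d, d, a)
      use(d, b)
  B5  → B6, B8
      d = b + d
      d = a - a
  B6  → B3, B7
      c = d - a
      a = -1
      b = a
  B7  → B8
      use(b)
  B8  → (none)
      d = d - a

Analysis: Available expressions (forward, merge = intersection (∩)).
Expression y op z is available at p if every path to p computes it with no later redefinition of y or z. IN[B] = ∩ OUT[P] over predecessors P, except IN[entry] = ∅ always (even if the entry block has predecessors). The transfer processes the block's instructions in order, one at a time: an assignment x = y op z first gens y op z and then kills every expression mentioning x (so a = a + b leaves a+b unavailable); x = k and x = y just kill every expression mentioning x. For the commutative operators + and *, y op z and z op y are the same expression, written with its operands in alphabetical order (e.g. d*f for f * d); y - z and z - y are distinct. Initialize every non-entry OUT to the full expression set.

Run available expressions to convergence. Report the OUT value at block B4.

Fixpoint table:
  B0:   IN={}   OUT={}
  B1:   IN={}   OUT={}
  B2:   IN={}   OUT={b-b}
  B3:   IN={}   OUT={c*f}
  B4:   IN={c*f}   OUT={c*f}
  B5:   IN={c*f}   OUT={a-a, c*f}
  B6:   IN={a-a, c*f}   OUT={}
  B7:   IN={}   OUT={}
  B8:   IN={}   OUT={}

Merge at B4: IN[B4] = OUT[B3] = {c*f}
Applying B4's transfer function to that IN value gives OUT[B4] (row B4 above).

Answer: {c*f}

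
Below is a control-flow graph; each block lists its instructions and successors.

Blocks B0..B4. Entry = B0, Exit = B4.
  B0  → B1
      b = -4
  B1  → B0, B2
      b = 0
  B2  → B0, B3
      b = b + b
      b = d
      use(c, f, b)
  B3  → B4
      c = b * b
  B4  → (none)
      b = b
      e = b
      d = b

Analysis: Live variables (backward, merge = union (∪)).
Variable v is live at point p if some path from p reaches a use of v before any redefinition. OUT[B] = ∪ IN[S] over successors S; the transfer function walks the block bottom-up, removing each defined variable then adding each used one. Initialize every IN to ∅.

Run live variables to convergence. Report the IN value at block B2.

Fixpoint table:
  B0:   IN={c, d, f}   OUT={c, d, f}
  B1:   IN={c, d, f}   OUT={b, c, d, f}
  B2:   IN={b, c, d, f}   OUT={b, c, d, f}
  B3:   IN={b}   OUT={b}
  B4:   IN={b}   OUT={}

Merge at B2: OUT[B2] = IN[B0] ⊔ IN[B3] = {b, c, d, f}
Applying B2's transfer function to that OUT value gives IN[B2] (row B2 above).

Answer: {b, c, d, f}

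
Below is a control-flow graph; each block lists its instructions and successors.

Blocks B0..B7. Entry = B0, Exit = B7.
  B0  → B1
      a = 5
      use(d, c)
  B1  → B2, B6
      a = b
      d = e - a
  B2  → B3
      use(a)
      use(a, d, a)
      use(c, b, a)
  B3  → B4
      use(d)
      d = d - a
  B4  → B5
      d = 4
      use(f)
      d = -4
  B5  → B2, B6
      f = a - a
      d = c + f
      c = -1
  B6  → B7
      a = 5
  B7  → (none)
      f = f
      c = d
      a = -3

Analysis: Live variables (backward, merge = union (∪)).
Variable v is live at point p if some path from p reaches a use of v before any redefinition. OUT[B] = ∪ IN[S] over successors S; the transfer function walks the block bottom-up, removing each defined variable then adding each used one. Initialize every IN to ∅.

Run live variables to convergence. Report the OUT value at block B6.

Fixpoint table:
  B0:  IN={b, c, d, e, f}  OUT={b, c, e, f}
  B1:  IN={b, c, e, f}  OUT={a, b, c, d, f}
  B2:  IN={a, b, c, d, f}  OUT={a, b, c, d, f}
  B3:  IN={a, b, c, d, f}  OUT={a, b, c, f}
  B4:  IN={a, b, c, f}  OUT={a, b, c}
  B5:  IN={a, b, c}  OUT={a, b, c, d, f}
  B6:  IN={d, f}  OUT={d, f}
  B7:  IN={d, f}  OUT={}

Merge at B6: OUT[B6] = IN[B7] = {d, f}

Answer: {d, f}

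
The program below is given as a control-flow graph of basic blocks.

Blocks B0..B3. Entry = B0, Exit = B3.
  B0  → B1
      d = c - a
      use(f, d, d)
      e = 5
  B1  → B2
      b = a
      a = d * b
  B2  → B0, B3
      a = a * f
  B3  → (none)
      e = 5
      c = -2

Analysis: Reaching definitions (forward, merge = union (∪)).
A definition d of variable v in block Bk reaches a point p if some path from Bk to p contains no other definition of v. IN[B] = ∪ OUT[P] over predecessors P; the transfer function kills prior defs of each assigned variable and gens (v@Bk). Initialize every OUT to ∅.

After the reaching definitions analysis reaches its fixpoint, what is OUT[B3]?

Converged values:
  B0:  IN={a@B2, b@B1, d@B0, e@B0}  OUT={a@B2, b@B1, d@B0, e@B0}
  B1:  IN={a@B2, b@B1, d@B0, e@B0}  OUT={a@B1, b@B1, d@B0, e@B0}
  B2:  IN={a@B1, b@B1, d@B0, e@B0}  OUT={a@B2, b@B1, d@B0, e@B0}
  B3:  IN={a@B2, b@B1, d@B0, e@B0}  OUT={a@B2, b@B1, c@B3, d@B0, e@B3}

Merge at B3: IN[B3] = OUT[B2] = {a@B2, b@B1, d@B0, e@B0}
Applying B3's transfer function to that IN value gives OUT[B3] (row B3 above).

Answer: {a@B2, b@B1, c@B3, d@B0, e@B3}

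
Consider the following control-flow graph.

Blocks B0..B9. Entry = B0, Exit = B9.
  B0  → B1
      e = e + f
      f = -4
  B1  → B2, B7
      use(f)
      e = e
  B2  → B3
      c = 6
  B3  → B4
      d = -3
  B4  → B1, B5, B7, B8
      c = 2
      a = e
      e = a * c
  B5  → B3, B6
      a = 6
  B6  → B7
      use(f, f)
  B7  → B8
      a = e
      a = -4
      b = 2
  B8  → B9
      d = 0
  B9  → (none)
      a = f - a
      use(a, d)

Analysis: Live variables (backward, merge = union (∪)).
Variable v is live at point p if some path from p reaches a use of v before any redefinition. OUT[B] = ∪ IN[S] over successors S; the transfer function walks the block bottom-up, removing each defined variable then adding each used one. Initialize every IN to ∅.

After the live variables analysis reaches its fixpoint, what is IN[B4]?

Fixpoint table:
  B0: | IN={e, f} | OUT={e, f}
  B1: | IN={e, f} | OUT={e, f}
  B2: | IN={e, f} | OUT={e, f}
  B3: | IN={e, f} | OUT={e, f}
  B4: | IN={e, f} | OUT={a, e, f}
  B5: | IN={e, f} | OUT={e, f}
  B6: | IN={e, f} | OUT={e, f}
  B7: | IN={e, f} | OUT={a, f}
  B8: | IN={a, f} | OUT={a, d, f}
  B9: | IN={a, d, f} | OUT={}

Merge at B4: OUT[B4] = IN[B1] ⊔ IN[B5] ⊔ IN[B7] ⊔ IN[B8] = {a, e, f}
Applying B4's transfer function to that OUT value gives IN[B4] (row B4 above).

Answer: {e, f}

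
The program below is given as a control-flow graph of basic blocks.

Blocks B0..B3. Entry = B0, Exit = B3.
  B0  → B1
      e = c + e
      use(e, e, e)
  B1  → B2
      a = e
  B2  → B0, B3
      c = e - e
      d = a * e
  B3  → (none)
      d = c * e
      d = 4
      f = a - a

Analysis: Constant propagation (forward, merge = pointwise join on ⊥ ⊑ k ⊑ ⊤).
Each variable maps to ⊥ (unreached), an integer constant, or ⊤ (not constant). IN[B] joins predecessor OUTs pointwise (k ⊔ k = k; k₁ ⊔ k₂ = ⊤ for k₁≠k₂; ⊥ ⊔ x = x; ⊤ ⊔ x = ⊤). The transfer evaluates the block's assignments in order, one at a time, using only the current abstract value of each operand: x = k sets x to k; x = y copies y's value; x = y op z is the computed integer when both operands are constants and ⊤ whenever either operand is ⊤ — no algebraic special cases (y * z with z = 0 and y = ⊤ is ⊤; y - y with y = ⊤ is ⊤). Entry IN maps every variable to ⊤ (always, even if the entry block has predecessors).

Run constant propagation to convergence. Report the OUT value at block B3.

Answer: {a: ⊤, b: ⊤, c: ⊤, d: 4, e: ⊤, f: ⊤}

Derivation:
Converged values:
  B0: | IN=(all ⊤) | OUT=(all ⊤)
  B1: | IN=(all ⊤) | OUT=(all ⊤)
  B2: | IN=(all ⊤) | OUT=(all ⊤)
  B3: | IN=(all ⊤) | OUT={d:4; rest ⊤}

Merge at B3: IN[B3] = OUT[B2] = {a: ⊤, b: ⊤, c: ⊤, d: ⊤, e: ⊤, f: ⊤}
Applying B3's transfer function to that IN value gives OUT[B3] (row B3 above).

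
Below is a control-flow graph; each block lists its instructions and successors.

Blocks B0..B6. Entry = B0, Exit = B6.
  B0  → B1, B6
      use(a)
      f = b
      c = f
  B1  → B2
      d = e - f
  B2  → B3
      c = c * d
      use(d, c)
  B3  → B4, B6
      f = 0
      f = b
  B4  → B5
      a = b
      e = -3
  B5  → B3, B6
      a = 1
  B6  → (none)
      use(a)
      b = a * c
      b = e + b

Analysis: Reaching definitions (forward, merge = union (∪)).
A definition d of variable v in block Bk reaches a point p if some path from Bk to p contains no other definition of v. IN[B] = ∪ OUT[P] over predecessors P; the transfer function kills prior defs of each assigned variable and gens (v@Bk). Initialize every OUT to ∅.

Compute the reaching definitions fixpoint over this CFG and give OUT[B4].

Answer: {a@B4, c@B2, d@B1, e@B4, f@B3}

Working:
Fixpoint table:
  B0:  IN={}  OUT={c@B0, f@B0}
  B1:  IN={c@B0, f@B0}  OUT={c@B0, d@B1, f@B0}
  B2:  IN={c@B0, d@B1, f@B0}  OUT={c@B2, d@B1, f@B0}
  B3:  IN={a@B5, c@B2, d@B1, e@B4, f@B0, f@B3}  OUT={a@B5, c@B2, d@B1, e@B4, f@B3}
  B4:  IN={a@B5, c@B2, d@B1, e@B4, f@B3}  OUT={a@B4, c@B2, d@B1, e@B4, f@B3}
  B5:  IN={a@B4, c@B2, d@B1, e@B4, f@B3}  OUT={a@B5, c@B2, d@B1, e@B4, f@B3}
  B6:  IN={a@B5, c@B0, c@B2, d@B1, e@B4, f@B0, f@B3}  OUT={a@B5, b@B6, c@B0, c@B2, d@B1, e@B4, f@B0, f@B3}

Merge at B4: IN[B4] = OUT[B3] = {a@B5, c@B2, d@B1, e@B4, f@B3}
Applying B4's transfer function to that IN value gives OUT[B4] (row B4 above).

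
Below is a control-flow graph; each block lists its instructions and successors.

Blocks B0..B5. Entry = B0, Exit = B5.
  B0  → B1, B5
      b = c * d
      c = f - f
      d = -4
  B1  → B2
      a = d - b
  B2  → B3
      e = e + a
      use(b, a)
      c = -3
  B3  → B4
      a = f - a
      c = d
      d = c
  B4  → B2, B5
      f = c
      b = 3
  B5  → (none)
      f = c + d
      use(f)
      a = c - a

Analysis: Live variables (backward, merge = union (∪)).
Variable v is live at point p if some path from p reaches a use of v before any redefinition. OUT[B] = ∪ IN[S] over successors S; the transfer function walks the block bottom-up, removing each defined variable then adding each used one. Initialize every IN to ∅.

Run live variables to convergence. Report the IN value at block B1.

Fixpoint table:
  B0:  IN={a, c, d, e, f}  OUT={a, b, c, d, e, f}
  B1:  IN={b, d, e, f}  OUT={a, b, d, e, f}
  B2:  IN={a, b, d, e, f}  OUT={a, d, e, f}
  B3:  IN={a, d, e, f}  OUT={a, c, d, e}
  B4:  IN={a, c, d, e}  OUT={a, b, c, d, e, f}
  B5:  IN={a, c, d}  OUT={}

Merge at B1: OUT[B1] = IN[B2] = {a, b, d, e, f}
Applying B1's transfer function to that OUT value gives IN[B1] (row B1 above).

Answer: {b, d, e, f}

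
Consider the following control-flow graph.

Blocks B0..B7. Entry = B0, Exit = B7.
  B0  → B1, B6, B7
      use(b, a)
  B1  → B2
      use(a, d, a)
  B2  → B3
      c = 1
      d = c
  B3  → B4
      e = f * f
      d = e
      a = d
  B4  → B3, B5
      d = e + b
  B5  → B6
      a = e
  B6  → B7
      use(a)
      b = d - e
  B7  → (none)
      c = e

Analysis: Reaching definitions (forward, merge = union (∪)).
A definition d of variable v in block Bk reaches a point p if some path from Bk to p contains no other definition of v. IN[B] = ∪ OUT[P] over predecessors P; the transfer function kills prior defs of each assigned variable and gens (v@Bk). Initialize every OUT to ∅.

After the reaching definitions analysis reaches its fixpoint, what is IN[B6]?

Answer: {a@B5, c@B2, d@B4, e@B3}

Working:
Fixpoint table:
  B0: | IN={} | OUT={}
  B1: | IN={} | OUT={}
  B2: | IN={} | OUT={c@B2, d@B2}
  B3: | IN={a@B3, c@B2, d@B2, d@B4, e@B3} | OUT={a@B3, c@B2, d@B3, e@B3}
  B4: | IN={a@B3, c@B2, d@B3, e@B3} | OUT={a@B3, c@B2, d@B4, e@B3}
  B5: | IN={a@B3, c@B2, d@B4, e@B3} | OUT={a@B5, c@B2, d@B4, e@B3}
  B6: | IN={a@B5, c@B2, d@B4, e@B3} | OUT={a@B5, b@B6, c@B2, d@B4, e@B3}
  B7: | IN={a@B5, b@B6, c@B2, d@B4, e@B3} | OUT={a@B5, b@B6, c@B7, d@B4, e@B3}

Merge at B6: IN[B6] = OUT[B0] ⊔ OUT[B5] = {a@B5, c@B2, d@B4, e@B3}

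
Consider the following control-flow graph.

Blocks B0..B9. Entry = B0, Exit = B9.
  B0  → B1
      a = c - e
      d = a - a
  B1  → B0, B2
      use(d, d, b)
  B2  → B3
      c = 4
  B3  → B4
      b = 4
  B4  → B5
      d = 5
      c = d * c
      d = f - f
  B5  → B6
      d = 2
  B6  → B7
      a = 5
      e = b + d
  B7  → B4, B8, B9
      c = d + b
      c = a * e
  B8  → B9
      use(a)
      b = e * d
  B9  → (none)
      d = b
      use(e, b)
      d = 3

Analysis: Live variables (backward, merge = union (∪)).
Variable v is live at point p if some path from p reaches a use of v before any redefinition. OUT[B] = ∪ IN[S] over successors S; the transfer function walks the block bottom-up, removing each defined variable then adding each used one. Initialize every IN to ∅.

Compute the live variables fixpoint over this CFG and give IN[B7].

Per-block solution:
  B0: | IN={b, c, e, f} | OUT={b, c, d, e, f}
  B1: | IN={b, c, d, e, f} | OUT={b, c, e, f}
  B2: | IN={f} | OUT={c, f}
  B3: | IN={c, f} | OUT={b, c, f}
  B4: | IN={b, c, f} | OUT={b, f}
  B5: | IN={b, f} | OUT={b, d, f}
  B6: | IN={b, d, f} | OUT={a, b, d, e, f}
  B7: | IN={a, b, d, e, f} | OUT={a, b, c, d, e, f}
  B8: | IN={a, d, e} | OUT={b, e}
  B9: | IN={b, e} | OUT={}

Merge at B7: OUT[B7] = IN[B4] ⊔ IN[B8] ⊔ IN[B9] = {a, b, c, d, e, f}
Applying B7's transfer function to that OUT value gives IN[B7] (row B7 above).

Answer: {a, b, d, e, f}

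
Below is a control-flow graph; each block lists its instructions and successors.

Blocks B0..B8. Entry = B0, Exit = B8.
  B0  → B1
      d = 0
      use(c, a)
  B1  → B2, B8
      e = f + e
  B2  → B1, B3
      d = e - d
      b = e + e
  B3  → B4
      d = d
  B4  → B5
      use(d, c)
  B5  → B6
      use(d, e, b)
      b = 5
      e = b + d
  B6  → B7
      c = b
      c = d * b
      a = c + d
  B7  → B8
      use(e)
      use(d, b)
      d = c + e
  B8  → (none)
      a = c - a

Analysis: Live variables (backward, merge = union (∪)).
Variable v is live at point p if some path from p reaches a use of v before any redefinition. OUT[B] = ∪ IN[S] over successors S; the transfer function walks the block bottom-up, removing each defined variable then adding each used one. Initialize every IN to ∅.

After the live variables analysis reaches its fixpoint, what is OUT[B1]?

Answer: {a, c, d, e, f}

Trace:
Converged values:
  B0:  IN={a, c, e, f}  OUT={a, c, d, e, f}
  B1:  IN={a, c, d, e, f}  OUT={a, c, d, e, f}
  B2:  IN={a, c, d, e, f}  OUT={a, b, c, d, e, f}
  B3:  IN={b, c, d, e}  OUT={b, c, d, e}
  B4:  IN={b, c, d, e}  OUT={b, d, e}
  B5:  IN={b, d, e}  OUT={b, d, e}
  B6:  IN={b, d, e}  OUT={a, b, c, d, e}
  B7:  IN={a, b, c, d, e}  OUT={a, c}
  B8:  IN={a, c}  OUT={}

Merge at B1: OUT[B1] = IN[B2] ⊔ IN[B8] = {a, c, d, e, f}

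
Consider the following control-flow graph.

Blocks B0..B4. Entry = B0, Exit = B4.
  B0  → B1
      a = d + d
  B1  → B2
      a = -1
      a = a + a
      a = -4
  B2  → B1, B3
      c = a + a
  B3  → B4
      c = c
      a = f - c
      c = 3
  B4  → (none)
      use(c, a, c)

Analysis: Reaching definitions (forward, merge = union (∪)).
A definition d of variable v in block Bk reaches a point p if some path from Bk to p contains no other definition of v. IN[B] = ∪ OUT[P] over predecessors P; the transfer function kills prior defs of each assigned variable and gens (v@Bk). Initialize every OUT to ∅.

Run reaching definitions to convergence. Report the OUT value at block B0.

Fixpoint table:
  B0:   IN={}   OUT={a@B0}
  B1:   IN={a@B0, a@B1, c@B2}   OUT={a@B1, c@B2}
  B2:   IN={a@B1, c@B2}   OUT={a@B1, c@B2}
  B3:   IN={a@B1, c@B2}   OUT={a@B3, c@B3}
  B4:   IN={a@B3, c@B3}   OUT={a@B3, c@B3}

B0 is the boundary node: IN[B0] = {}
Applying B0's transfer function to that IN value gives OUT[B0] (row B0 above).

Answer: {a@B0}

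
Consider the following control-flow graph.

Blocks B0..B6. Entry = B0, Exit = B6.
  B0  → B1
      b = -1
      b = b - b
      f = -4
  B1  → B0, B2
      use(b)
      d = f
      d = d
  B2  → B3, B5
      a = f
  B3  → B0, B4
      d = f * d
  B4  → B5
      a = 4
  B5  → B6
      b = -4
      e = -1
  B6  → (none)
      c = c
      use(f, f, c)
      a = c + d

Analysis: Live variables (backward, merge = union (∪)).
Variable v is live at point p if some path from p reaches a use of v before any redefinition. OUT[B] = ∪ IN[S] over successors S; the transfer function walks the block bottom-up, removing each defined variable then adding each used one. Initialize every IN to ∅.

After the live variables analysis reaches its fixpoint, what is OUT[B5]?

Answer: {c, d, f}

Working:
Converged values:
  B0: | IN={c} | OUT={b, c, f}
  B1: | IN={b, c, f} | OUT={c, d, f}
  B2: | IN={c, d, f} | OUT={c, d, f}
  B3: | IN={c, d, f} | OUT={c, d, f}
  B4: | IN={c, d, f} | OUT={c, d, f}
  B5: | IN={c, d, f} | OUT={c, d, f}
  B6: | IN={c, d, f} | OUT={}

Merge at B5: OUT[B5] = IN[B6] = {c, d, f}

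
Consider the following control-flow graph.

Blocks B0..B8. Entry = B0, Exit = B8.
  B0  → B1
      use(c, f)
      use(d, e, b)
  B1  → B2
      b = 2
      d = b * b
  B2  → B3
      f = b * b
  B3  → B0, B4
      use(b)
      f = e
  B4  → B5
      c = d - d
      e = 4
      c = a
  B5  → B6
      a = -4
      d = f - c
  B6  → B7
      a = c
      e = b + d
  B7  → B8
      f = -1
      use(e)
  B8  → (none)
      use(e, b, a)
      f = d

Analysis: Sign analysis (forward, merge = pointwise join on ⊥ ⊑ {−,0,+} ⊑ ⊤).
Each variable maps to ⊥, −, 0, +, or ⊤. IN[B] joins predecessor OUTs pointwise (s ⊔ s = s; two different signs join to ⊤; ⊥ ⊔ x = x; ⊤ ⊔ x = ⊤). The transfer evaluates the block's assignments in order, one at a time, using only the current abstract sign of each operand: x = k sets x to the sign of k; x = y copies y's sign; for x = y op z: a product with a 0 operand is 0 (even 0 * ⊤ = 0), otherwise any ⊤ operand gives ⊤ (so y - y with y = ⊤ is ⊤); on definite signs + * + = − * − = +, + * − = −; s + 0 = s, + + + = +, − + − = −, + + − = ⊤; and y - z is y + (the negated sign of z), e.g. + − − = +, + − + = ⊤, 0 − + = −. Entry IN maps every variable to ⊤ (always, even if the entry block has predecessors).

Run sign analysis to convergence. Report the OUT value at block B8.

Answer: {a: ⊤, b: +, c: ⊤, d: ⊤, e: ⊤, f: ⊤}

Derivation:
Per-block solution:
  B0:  IN=(all ⊤)  OUT=(all ⊤)
  B1:  IN=(all ⊤)  OUT={b:+, d:+; rest ⊤}
  B2:  IN={b:+, d:+; rest ⊤}  OUT={b:+, d:+, f:+; rest ⊤}
  B3:  IN={b:+, d:+, f:+; rest ⊤}  OUT={b:+, d:+; rest ⊤}
  B4:  IN={b:+, d:+; rest ⊤}  OUT={b:+, d:+, e:+; rest ⊤}
  B5:  IN={b:+, d:+, e:+; rest ⊤}  OUT={a:-, b:+, e:+; rest ⊤}
  B6:  IN={a:-, b:+, e:+; rest ⊤}  OUT={b:+; rest ⊤}
  B7:  IN={b:+; rest ⊤}  OUT={b:+, f:-; rest ⊤}
  B8:  IN={b:+, f:-; rest ⊤}  OUT={b:+; rest ⊤}

Merge at B8: IN[B8] = OUT[B7] = {a: ⊤, b: +, c: ⊤, d: ⊤, e: ⊤, f: -}
Applying B8's transfer function to that IN value gives OUT[B8] (row B8 above).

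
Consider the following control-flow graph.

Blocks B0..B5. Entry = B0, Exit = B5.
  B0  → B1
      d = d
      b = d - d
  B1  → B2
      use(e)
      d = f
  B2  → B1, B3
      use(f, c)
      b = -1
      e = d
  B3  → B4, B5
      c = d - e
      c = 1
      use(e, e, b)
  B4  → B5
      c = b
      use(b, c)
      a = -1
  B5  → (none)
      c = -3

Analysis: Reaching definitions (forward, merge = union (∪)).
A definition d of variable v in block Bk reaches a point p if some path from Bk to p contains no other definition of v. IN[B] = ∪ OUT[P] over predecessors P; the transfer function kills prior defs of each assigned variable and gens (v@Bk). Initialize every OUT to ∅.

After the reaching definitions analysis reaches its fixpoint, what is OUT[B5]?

Converged values:
  B0: | IN={} | OUT={b@B0, d@B0}
  B1: | IN={b@B0, b@B2, d@B0, d@B1, e@B2} | OUT={b@B0, b@B2, d@B1, e@B2}
  B2: | IN={b@B0, b@B2, d@B1, e@B2} | OUT={b@B2, d@B1, e@B2}
  B3: | IN={b@B2, d@B1, e@B2} | OUT={b@B2, c@B3, d@B1, e@B2}
  B4: | IN={b@B2, c@B3, d@B1, e@B2} | OUT={a@B4, b@B2, c@B4, d@B1, e@B2}
  B5: | IN={a@B4, b@B2, c@B3, c@B4, d@B1, e@B2} | OUT={a@B4, b@B2, c@B5, d@B1, e@B2}

Merge at B5: IN[B5] = OUT[B3] ⊔ OUT[B4] = {a@B4, b@B2, c@B3, c@B4, d@B1, e@B2}
Applying B5's transfer function to that IN value gives OUT[B5] (row B5 above).

Answer: {a@B4, b@B2, c@B5, d@B1, e@B2}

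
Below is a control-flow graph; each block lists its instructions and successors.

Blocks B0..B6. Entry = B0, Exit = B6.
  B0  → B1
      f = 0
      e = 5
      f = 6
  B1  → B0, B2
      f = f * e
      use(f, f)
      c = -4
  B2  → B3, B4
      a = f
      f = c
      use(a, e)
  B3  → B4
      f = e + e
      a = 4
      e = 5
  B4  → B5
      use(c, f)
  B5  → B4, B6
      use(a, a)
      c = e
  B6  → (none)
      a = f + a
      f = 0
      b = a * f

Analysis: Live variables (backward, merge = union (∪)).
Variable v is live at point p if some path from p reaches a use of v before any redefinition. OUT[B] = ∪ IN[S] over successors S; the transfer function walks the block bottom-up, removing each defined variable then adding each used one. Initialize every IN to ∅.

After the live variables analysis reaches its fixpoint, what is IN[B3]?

Fixpoint table:
  B0:  IN={}  OUT={e, f}
  B1:  IN={e, f}  OUT={c, e, f}
  B2:  IN={c, e, f}  OUT={a, c, e, f}
  B3:  IN={c, e}  OUT={a, c, e, f}
  B4:  IN={a, c, e, f}  OUT={a, e, f}
  B5:  IN={a, e, f}  OUT={a, c, e, f}
  B6:  IN={a, f}  OUT={}

Merge at B3: OUT[B3] = IN[B4] = {a, c, e, f}
Applying B3's transfer function to that OUT value gives IN[B3] (row B3 above).

Answer: {c, e}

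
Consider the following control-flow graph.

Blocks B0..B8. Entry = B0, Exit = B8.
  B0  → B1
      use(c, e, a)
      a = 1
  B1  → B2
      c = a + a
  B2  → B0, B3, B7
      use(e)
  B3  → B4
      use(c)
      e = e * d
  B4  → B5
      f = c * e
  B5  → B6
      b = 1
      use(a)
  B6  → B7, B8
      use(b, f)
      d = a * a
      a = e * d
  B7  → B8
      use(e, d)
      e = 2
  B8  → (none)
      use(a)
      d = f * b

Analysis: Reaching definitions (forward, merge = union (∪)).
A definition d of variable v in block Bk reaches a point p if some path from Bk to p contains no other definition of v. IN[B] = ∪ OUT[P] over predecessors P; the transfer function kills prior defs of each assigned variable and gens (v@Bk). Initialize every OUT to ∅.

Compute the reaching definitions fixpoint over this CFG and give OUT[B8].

Answer: {a@B0, a@B6, b@B5, c@B1, d@B8, e@B3, e@B7, f@B4}

Derivation:
Converged values:
  B0: | IN={a@B0, c@B1} | OUT={a@B0, c@B1}
  B1: | IN={a@B0, c@B1} | OUT={a@B0, c@B1}
  B2: | IN={a@B0, c@B1} | OUT={a@B0, c@B1}
  B3: | IN={a@B0, c@B1} | OUT={a@B0, c@B1, e@B3}
  B4: | IN={a@B0, c@B1, e@B3} | OUT={a@B0, c@B1, e@B3, f@B4}
  B5: | IN={a@B0, c@B1, e@B3, f@B4} | OUT={a@B0, b@B5, c@B1, e@B3, f@B4}
  B6: | IN={a@B0, b@B5, c@B1, e@B3, f@B4} | OUT={a@B6, b@B5, c@B1, d@B6, e@B3, f@B4}
  B7: | IN={a@B0, a@B6, b@B5, c@B1, d@B6, e@B3, f@B4} | OUT={a@B0, a@B6, b@B5, c@B1, d@B6, e@B7, f@B4}
  B8: | IN={a@B0, a@B6, b@B5, c@B1, d@B6, e@B3, e@B7, f@B4} | OUT={a@B0, a@B6, b@B5, c@B1, d@B8, e@B3, e@B7, f@B4}

Merge at B8: IN[B8] = OUT[B6] ⊔ OUT[B7] = {a@B0, a@B6, b@B5, c@B1, d@B6, e@B3, e@B7, f@B4}
Applying B8's transfer function to that IN value gives OUT[B8] (row B8 above).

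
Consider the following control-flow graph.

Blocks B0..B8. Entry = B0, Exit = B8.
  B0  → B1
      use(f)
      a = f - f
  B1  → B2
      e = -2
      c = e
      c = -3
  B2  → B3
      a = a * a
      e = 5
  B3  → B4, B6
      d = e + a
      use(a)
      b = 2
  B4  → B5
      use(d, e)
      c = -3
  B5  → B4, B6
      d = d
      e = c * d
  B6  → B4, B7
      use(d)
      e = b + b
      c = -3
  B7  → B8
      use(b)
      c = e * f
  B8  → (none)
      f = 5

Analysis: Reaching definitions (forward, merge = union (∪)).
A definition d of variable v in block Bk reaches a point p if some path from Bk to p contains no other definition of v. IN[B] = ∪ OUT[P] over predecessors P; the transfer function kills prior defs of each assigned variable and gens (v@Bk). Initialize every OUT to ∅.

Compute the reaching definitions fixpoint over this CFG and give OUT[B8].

Answer: {a@B2, b@B3, c@B7, d@B3, d@B5, e@B6, f@B8}

Trace:
Fixpoint table:
  B0:  IN={}  OUT={a@B0}
  B1:  IN={a@B0}  OUT={a@B0, c@B1, e@B1}
  B2:  IN={a@B0, c@B1, e@B1}  OUT={a@B2, c@B1, e@B2}
  B3:  IN={a@B2, c@B1, e@B2}  OUT={a@B2, b@B3, c@B1, d@B3, e@B2}
  B4:  IN={a@B2, b@B3, c@B1, c@B4, c@B6, d@B3, d@B5, e@B2, e@B5, e@B6}  OUT={a@B2, b@B3, c@B4, d@B3, d@B5, e@B2, e@B5, e@B6}
  B5:  IN={a@B2, b@B3, c@B4, d@B3, d@B5, e@B2, e@B5, e@B6}  OUT={a@B2, b@B3, c@B4, d@B5, e@B5}
  B6:  IN={a@B2, b@B3, c@B1, c@B4, d@B3, d@B5, e@B2, e@B5}  OUT={a@B2, b@B3, c@B6, d@B3, d@B5, e@B6}
  B7:  IN={a@B2, b@B3, c@B6, d@B3, d@B5, e@B6}  OUT={a@B2, b@B3, c@B7, d@B3, d@B5, e@B6}
  B8:  IN={a@B2, b@B3, c@B7, d@B3, d@B5, e@B6}  OUT={a@B2, b@B3, c@B7, d@B3, d@B5, e@B6, f@B8}

Merge at B8: IN[B8] = OUT[B7] = {a@B2, b@B3, c@B7, d@B3, d@B5, e@B6}
Applying B8's transfer function to that IN value gives OUT[B8] (row B8 above).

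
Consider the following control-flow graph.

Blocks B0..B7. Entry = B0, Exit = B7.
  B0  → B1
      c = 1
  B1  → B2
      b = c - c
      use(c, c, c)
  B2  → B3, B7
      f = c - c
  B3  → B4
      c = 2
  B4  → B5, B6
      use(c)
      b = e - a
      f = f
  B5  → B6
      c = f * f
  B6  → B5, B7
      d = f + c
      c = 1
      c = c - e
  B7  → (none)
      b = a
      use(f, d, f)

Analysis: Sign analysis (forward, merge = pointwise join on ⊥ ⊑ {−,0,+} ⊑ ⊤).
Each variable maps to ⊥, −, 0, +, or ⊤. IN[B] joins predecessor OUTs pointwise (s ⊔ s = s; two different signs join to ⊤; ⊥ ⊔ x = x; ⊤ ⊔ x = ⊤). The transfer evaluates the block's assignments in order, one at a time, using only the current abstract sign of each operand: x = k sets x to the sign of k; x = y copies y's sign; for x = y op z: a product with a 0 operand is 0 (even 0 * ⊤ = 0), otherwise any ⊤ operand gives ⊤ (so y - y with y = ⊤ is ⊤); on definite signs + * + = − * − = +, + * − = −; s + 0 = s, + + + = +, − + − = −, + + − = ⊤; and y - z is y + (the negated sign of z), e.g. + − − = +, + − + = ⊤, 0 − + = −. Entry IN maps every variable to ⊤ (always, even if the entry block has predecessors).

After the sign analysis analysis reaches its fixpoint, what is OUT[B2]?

Per-block solution:
  B0:   IN=(all ⊤)   OUT={c:+; rest ⊤}
  B1:   IN={c:+; rest ⊤}   OUT={c:+; rest ⊤}
  B2:   IN={c:+; rest ⊤}   OUT={c:+; rest ⊤}
  B3:   IN={c:+; rest ⊤}   OUT={c:+; rest ⊤}
  B4:   IN={c:+; rest ⊤}   OUT={c:+; rest ⊤}
  B5:   IN=(all ⊤)   OUT=(all ⊤)
  B6:   IN=(all ⊤)   OUT=(all ⊤)
  B7:   IN=(all ⊤)   OUT=(all ⊤)

Merge at B2: IN[B2] = OUT[B1] = {a: ⊤, b: ⊤, c: +, d: ⊤, e: ⊤, f: ⊤}
Applying B2's transfer function to that IN value gives OUT[B2] (row B2 above).

Answer: {a: ⊤, b: ⊤, c: +, d: ⊤, e: ⊤, f: ⊤}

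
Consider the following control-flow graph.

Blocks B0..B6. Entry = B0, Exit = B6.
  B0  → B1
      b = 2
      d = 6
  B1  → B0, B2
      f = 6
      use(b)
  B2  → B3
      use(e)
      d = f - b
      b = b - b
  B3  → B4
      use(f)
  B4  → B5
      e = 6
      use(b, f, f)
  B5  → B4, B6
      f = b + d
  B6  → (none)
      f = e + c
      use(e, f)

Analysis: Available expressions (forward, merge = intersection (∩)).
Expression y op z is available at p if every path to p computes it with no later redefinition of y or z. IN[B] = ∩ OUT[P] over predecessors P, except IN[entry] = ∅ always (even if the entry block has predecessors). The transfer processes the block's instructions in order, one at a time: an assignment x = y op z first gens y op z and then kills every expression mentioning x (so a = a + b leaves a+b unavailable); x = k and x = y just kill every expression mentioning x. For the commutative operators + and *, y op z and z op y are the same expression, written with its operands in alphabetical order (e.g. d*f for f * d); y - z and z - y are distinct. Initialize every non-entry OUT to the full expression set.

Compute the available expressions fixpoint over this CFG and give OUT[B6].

Fixpoint table:
  B0:   IN={}   OUT={}
  B1:   IN={}   OUT={}
  B2:   IN={}   OUT={}
  B3:   IN={}   OUT={}
  B4:   IN={}   OUT={}
  B5:   IN={}   OUT={b+d}
  B6:   IN={b+d}   OUT={b+d, c+e}

Merge at B6: IN[B6] = OUT[B5] = {b+d}
Applying B6's transfer function to that IN value gives OUT[B6] (row B6 above).

Answer: {b+d, c+e}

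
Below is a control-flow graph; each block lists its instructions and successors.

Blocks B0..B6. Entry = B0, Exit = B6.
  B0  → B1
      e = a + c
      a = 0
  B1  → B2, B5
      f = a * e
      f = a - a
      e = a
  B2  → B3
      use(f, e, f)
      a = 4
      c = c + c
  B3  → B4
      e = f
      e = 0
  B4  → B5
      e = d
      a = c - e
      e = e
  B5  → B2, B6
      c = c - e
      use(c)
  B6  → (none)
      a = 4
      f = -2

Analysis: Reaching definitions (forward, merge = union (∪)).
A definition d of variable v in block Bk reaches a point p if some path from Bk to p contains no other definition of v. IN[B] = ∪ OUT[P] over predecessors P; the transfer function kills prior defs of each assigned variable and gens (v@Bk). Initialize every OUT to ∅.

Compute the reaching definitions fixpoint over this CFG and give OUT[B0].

Answer: {a@B0, e@B0}

Trace:
Fixpoint table:
  B0:  IN={}  OUT={a@B0, e@B0}
  B1:  IN={a@B0, e@B0}  OUT={a@B0, e@B1, f@B1}
  B2:  IN={a@B0, a@B4, c@B5, e@B1, e@B4, f@B1}  OUT={a@B2, c@B2, e@B1, e@B4, f@B1}
  B3:  IN={a@B2, c@B2, e@B1, e@B4, f@B1}  OUT={a@B2, c@B2, e@B3, f@B1}
  B4:  IN={a@B2, c@B2, e@B3, f@B1}  OUT={a@B4, c@B2, e@B4, f@B1}
  B5:  IN={a@B0, a@B4, c@B2, e@B1, e@B4, f@B1}  OUT={a@B0, a@B4, c@B5, e@B1, e@B4, f@B1}
  B6:  IN={a@B0, a@B4, c@B5, e@B1, e@B4, f@B1}  OUT={a@B6, c@B5, e@B1, e@B4, f@B6}

B0 is the boundary node: IN[B0] = {}
Applying B0's transfer function to that IN value gives OUT[B0] (row B0 above).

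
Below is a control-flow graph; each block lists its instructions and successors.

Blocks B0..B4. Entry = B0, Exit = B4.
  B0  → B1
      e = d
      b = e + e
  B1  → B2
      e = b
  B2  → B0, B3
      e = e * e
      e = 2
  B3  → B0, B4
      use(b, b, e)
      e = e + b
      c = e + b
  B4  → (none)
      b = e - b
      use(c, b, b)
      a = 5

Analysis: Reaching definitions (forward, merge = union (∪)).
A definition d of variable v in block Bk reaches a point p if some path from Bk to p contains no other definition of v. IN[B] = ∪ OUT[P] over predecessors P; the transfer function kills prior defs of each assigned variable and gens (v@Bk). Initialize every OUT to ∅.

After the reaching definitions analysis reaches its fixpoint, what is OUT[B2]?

Per-block solution:
  B0:   IN={b@B0, c@B3, e@B2, e@B3}   OUT={b@B0, c@B3, e@B0}
  B1:   IN={b@B0, c@B3, e@B0}   OUT={b@B0, c@B3, e@B1}
  B2:   IN={b@B0, c@B3, e@B1}   OUT={b@B0, c@B3, e@B2}
  B3:   IN={b@B0, c@B3, e@B2}   OUT={b@B0, c@B3, e@B3}
  B4:   IN={b@B0, c@B3, e@B3}   OUT={a@B4, b@B4, c@B3, e@B3}

Merge at B2: IN[B2] = OUT[B1] = {b@B0, c@B3, e@B1}
Applying B2's transfer function to that IN value gives OUT[B2] (row B2 above).

Answer: {b@B0, c@B3, e@B2}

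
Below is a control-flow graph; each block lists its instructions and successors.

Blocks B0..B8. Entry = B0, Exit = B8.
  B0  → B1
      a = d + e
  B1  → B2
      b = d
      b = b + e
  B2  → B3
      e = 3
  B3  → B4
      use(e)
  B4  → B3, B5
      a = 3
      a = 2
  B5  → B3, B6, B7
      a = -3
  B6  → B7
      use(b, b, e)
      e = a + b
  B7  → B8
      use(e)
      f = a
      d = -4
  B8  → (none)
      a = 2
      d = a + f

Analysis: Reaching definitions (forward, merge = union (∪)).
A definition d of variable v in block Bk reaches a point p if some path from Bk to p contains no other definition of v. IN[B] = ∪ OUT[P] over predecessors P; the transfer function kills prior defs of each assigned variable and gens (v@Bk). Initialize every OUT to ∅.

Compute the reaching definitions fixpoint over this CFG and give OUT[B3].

Converged values:
  B0: | IN={} | OUT={a@B0}
  B1: | IN={a@B0} | OUT={a@B0, b@B1}
  B2: | IN={a@B0, b@B1} | OUT={a@B0, b@B1, e@B2}
  B3: | IN={a@B0, a@B4, a@B5, b@B1, e@B2} | OUT={a@B0, a@B4, a@B5, b@B1, e@B2}
  B4: | IN={a@B0, a@B4, a@B5, b@B1, e@B2} | OUT={a@B4, b@B1, e@B2}
  B5: | IN={a@B4, b@B1, e@B2} | OUT={a@B5, b@B1, e@B2}
  B6: | IN={a@B5, b@B1, e@B2} | OUT={a@B5, b@B1, e@B6}
  B7: | IN={a@B5, b@B1, e@B2, e@B6} | OUT={a@B5, b@B1, d@B7, e@B2, e@B6, f@B7}
  B8: | IN={a@B5, b@B1, d@B7, e@B2, e@B6, f@B7} | OUT={a@B8, b@B1, d@B8, e@B2, e@B6, f@B7}

Merge at B3: IN[B3] = OUT[B2] ⊔ OUT[B4] ⊔ OUT[B5] = {a@B0, a@B4, a@B5, b@B1, e@B2}
Applying B3's transfer function to that IN value gives OUT[B3] (row B3 above).

Answer: {a@B0, a@B4, a@B5, b@B1, e@B2}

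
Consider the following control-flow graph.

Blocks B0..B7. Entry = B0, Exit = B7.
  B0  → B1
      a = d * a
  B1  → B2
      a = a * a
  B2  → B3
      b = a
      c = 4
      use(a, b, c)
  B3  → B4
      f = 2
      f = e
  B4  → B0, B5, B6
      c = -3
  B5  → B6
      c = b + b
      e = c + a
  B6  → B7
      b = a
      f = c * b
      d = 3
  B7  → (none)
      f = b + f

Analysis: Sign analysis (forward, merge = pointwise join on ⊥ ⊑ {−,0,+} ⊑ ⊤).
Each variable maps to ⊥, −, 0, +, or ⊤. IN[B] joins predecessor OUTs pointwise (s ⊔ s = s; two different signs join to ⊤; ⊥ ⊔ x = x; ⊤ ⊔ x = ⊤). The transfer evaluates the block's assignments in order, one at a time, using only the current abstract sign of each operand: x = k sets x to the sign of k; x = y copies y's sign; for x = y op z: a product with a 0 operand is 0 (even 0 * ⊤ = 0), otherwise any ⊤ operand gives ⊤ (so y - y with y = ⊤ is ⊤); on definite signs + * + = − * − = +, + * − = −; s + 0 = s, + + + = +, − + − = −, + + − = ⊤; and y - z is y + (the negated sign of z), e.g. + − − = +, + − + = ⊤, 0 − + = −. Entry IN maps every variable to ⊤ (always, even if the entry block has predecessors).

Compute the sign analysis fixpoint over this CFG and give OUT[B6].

Answer: {a: ⊤, b: ⊤, c: ⊤, d: +, e: ⊤, f: ⊤}

Working:
Converged values:
  B0:   IN=(all ⊤)   OUT=(all ⊤)
  B1:   IN=(all ⊤)   OUT=(all ⊤)
  B2:   IN=(all ⊤)   OUT={c:+; rest ⊤}
  B3:   IN={c:+; rest ⊤}   OUT={c:+; rest ⊤}
  B4:   IN={c:+; rest ⊤}   OUT={c:-; rest ⊤}
  B5:   IN={c:-; rest ⊤}   OUT=(all ⊤)
  B6:   IN=(all ⊤)   OUT={d:+; rest ⊤}
  B7:   IN={d:+; rest ⊤}   OUT={d:+; rest ⊤}

Merge at B6: IN[B6] = OUT[B4] ⊔ OUT[B5] = {a: ⊤, b: ⊤, c: ⊤, d: ⊤, e: ⊤, f: ⊤}
Applying B6's transfer function to that IN value gives OUT[B6] (row B6 above).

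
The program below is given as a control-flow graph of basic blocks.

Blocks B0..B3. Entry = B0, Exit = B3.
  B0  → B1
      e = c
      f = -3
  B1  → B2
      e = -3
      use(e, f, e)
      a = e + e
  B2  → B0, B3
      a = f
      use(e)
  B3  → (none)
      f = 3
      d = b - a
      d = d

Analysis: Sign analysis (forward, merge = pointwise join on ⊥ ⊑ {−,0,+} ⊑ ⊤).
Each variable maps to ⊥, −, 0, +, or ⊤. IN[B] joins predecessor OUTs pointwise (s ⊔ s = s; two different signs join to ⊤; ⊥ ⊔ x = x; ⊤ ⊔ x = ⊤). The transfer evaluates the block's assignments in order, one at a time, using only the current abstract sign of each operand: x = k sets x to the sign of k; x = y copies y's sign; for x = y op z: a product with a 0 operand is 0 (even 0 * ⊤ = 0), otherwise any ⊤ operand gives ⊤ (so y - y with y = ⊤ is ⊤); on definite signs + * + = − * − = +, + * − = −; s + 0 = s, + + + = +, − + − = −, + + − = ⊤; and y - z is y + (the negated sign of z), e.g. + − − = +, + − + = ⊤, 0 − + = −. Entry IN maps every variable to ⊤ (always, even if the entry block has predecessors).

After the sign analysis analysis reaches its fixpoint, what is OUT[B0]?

Answer: {a: ⊤, b: ⊤, c: ⊤, d: ⊤, e: ⊤, f: -}

Trace:
Fixpoint table:
  B0:   IN=(all ⊤)   OUT={f:-; rest ⊤}
  B1:   IN={f:-; rest ⊤}   OUT={a:-, e:-, f:-; rest ⊤}
  B2:   IN={a:-, e:-, f:-; rest ⊤}   OUT={a:-, e:-, f:-; rest ⊤}
  B3:   IN={a:-, e:-, f:-; rest ⊤}   OUT={a:-, e:-, f:+; rest ⊤}

Merge at B0 (entry node, so the boundary value (all ⊤) is joined with the incoming edge(s)): IN[B0] = (all ⊤) ⊔ OUT[B2] = {a: ⊤, b: ⊤, c: ⊤, d: ⊤, e: ⊤, f: ⊤}
Applying B0's transfer function to that IN value gives OUT[B0] (row B0 above).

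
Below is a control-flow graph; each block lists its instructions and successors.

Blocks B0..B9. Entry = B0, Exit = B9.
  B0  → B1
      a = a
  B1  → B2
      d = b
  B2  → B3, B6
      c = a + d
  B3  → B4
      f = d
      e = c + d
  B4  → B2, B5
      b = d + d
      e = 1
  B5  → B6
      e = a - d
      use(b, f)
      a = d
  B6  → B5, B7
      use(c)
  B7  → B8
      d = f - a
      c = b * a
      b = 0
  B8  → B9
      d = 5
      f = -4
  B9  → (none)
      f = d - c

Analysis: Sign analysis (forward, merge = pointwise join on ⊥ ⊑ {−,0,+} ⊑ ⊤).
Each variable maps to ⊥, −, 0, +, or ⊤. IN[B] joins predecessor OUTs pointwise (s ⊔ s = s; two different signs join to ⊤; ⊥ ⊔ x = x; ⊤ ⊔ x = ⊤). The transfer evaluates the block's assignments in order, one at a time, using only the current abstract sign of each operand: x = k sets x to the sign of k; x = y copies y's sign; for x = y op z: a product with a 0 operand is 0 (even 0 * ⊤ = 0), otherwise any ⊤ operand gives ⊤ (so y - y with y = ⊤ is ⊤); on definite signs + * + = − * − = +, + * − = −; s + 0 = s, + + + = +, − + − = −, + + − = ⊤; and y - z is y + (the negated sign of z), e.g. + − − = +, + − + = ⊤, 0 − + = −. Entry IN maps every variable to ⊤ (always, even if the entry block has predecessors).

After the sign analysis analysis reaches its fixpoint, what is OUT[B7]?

Answer: {a: ⊤, b: 0, c: ⊤, d: ⊤, e: ⊤, f: ⊤}

Working:
Converged values:
  B0:  IN=(all ⊤)  OUT=(all ⊤)
  B1:  IN=(all ⊤)  OUT=(all ⊤)
  B2:  IN=(all ⊤)  OUT=(all ⊤)
  B3:  IN=(all ⊤)  OUT=(all ⊤)
  B4:  IN=(all ⊤)  OUT={e:+; rest ⊤}
  B5:  IN=(all ⊤)  OUT=(all ⊤)
  B6:  IN=(all ⊤)  OUT=(all ⊤)
  B7:  IN=(all ⊤)  OUT={b:0; rest ⊤}
  B8:  IN={b:0; rest ⊤}  OUT={b:0, d:+, f:-; rest ⊤}
  B9:  IN={b:0, d:+, f:-; rest ⊤}  OUT={b:0, d:+; rest ⊤}

Merge at B7: IN[B7] = OUT[B6] = {a: ⊤, b: ⊤, c: ⊤, d: ⊤, e: ⊤, f: ⊤}
Applying B7's transfer function to that IN value gives OUT[B7] (row B7 above).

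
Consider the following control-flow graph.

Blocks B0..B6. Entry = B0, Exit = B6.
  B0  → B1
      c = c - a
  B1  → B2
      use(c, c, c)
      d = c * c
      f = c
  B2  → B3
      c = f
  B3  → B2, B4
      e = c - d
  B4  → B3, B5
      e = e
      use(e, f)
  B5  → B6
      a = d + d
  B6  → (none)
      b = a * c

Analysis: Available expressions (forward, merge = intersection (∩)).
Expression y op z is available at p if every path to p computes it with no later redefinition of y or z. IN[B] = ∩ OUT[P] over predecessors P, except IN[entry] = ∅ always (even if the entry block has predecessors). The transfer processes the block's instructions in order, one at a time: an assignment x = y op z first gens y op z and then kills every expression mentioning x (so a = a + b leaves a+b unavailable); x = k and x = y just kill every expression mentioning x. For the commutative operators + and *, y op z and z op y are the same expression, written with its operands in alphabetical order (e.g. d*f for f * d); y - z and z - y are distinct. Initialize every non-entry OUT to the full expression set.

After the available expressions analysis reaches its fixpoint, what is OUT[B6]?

Fixpoint table:
  B0: | IN={} | OUT={}
  B1: | IN={} | OUT={c*c}
  B2: | IN={} | OUT={}
  B3: | IN={} | OUT={c-d}
  B4: | IN={c-d} | OUT={c-d}
  B5: | IN={c-d} | OUT={c-d, d+d}
  B6: | IN={c-d, d+d} | OUT={a*c, c-d, d+d}

Merge at B6: IN[B6] = OUT[B5] = {c-d, d+d}
Applying B6's transfer function to that IN value gives OUT[B6] (row B6 above).

Answer: {a*c, c-d, d+d}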